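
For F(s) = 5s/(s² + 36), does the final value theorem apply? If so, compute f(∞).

The final value theorem requires all poles of sF(s) in the left half-plane. sF(s) = 5s²/(s² + 36) has poles at s = ±6i (imaginary axis). Theorem does NOT apply (oscillatory system).

Final answer: Not applicable (oscillatory)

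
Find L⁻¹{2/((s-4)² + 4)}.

Form: b/((s-a)² + b²) → e^(at)sin(bt). With a=4, b=2

Final answer: e^(4t)·sin(2t)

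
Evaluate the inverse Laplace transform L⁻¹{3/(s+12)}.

L⁻¹{1/(s-a)} = e^(at), so L⁻¹{1/(s+12)} = e^(-12t), and L⁻¹{3/(s+12)} = 3·e^(-12t)

Final answer: 3·e^(-12t)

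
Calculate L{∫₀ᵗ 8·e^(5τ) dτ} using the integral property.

L{∫₀ᵗ f(τ)dτ} = F(s)/s with F(s) = 8/(s-5), so L{∫₀ᵗ 8·e^(5τ) dτ} = 8/(s(s-5))

Final answer: 8/(s(s-5))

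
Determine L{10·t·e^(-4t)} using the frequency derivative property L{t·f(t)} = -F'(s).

L{e^(-4t)} = 1/(s+4). By frequency derivative: L{t·e^(-4t)} = -d/ds[1/(s+4)] = -(-1)/(s+4)² = 1/(s+4)². Then L{10·t·e^(-4t)} = 10·1/(s+4)² = 10/(s+4)²

Final answer: 10/(s+4)²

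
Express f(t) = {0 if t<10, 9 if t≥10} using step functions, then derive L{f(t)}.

f(t) = 9·u(t-10). L{u(t-10)} = e^(-10s)/s, so L{f(t)} = 9·e^(-10s)/s

Final answer: 9·e^(-10s)/s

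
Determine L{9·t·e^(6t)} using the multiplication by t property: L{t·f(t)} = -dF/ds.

Using L{t^n·e^(at)} = n!/(s-a)^(n+1), L{t·e^(6t)} = 1/(s-6)^2, so L{9·t·e^(6t)} = 9·1/(s-6)^2 = 9/(s-6)^2

Final answer: 9/(s-6)^2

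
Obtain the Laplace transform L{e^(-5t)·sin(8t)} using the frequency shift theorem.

Frequency shift: L{e^(at)f(t)} = F(s-a). L{e^(-5t)·sin(8t)} = 8/((s+5)² + 64)

Final answer: 8/((s+5)² + 64)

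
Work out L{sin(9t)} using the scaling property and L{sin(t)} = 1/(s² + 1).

Using L{f(at)} = (1/a)F(s/a) with a=9: L{sin(9t)} = (1/9) · 1/((s/9)² + 1) = (1/9) · 1·81/(s² + 81) = 9/(s² + 81)

Final answer: 9/(s² + 81)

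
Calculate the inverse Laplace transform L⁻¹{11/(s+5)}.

L⁻¹{1/(s-a)} = e^(at), so L⁻¹{1/(s+5)} = e^(-5t), and L⁻¹{11/(s+5)} = 11·e^(-5t)

Final answer: 11·e^(-5t)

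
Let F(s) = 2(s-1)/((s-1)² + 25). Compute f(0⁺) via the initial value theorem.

f(0⁺) = lim_{s→∞} sF(s) = lim_{s→∞} 2s(s-1)/((s-1)² + 25) = 2

Final answer: 2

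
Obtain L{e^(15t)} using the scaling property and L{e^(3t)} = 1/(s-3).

Using L{f(at)} = (1/a)F(s/a) with a=5 and f(t) = e^(3t): L{e^(15t)} = (1/5) · 1/((s/5)-3) = (1/5) · 5/(s-15) = 1/(s-15)

Final answer: 1/(s-15)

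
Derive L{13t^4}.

L{t^n} = n!/s^(n+1). So L{13t^4} = 13·4!/s^5 = 312/s^5

Final answer: 312/s^5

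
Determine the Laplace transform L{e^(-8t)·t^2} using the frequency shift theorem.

L{e^(at)·t^n} = n!/(s-a)^(n+1), so L{e^(-8t)·t^2} = 2/(s+8)^3

Final answer: 2/(s+8)^3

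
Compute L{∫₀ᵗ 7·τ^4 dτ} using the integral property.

L{∫₀ᵗ f(τ)dτ} = F(s)/s with f(t) = 7t^4. F(s) = 168/s^5, so L{∫₀ᵗ 7·τ^4 dτ} = (168/s^5)/s = 168/s^6. (Check: ∫₀ᵗ 7·τ^4 dτ = 7t^5/5.)

Final answer: 168/s^6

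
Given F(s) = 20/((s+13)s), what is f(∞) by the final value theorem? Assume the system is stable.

f(∞) = lim_{s→0} sF(s) = lim_{s→0} 20/(s+13) = 20/13

Final answer: 20/13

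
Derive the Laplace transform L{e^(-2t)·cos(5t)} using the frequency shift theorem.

Frequency shift: L{e^(at)f(t)} = F(s-a). L{e^(-2t)·cos(5t)} = (s+2)/((s+2)² + 25)

Final answer: (s+2)/((s+2)² + 25)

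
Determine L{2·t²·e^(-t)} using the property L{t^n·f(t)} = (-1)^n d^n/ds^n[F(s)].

L{e^(-t)} = 1/(s+1). d/ds[1/(s+1)] = -1/(s+1)². d²/ds²[1/(s+1)] = 2/(s+1)³. So L{t²·e^(-t)} = (-1)² · 2/(s+1)³ = 2/(s+1)³. Then L{2·t²·e^(-t)} = 2·2/(s+1)³ = 4/(s+1)³

Final answer: 4/(s+1)³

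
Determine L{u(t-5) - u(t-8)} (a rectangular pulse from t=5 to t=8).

L{u(t-a)} = e^(-as)/s. L{u(t-5) - u(t-8)} = (e^(-5s) - e^(-8s))/s

Final answer: (e^(-5s) - e^(-8s))/s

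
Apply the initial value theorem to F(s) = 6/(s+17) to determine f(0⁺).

f(0⁺) = lim_{s→∞} s·6/(s+17) = lim_{s→∞} 6s/(s+17) = 6

Final answer: 6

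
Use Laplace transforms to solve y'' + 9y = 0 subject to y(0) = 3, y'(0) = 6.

L{y''} + 9L{y} = 0. s²Y - 3s - 6 + 9Y = 0. Y(s² + 9) = 3s + 6. Y = (3s + 6)/(s² + 9). Inverting: y(t) = 3cos(3t) + 2sin(3t)

Final answer: y(t) = 3cos(3t) + 2sin(3t)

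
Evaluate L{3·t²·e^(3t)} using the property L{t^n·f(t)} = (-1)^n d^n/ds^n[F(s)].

L{e^(3t)} = 1/(s-3). d/ds[1/(s-3)] = -1/(s-3)². d²/ds²[1/(s-3)] = 2/(s-3)³. So L{t²·e^(3t)} = (-1)² · 2/(s-3)³ = 2/(s-3)³. Then L{3·t²·e^(3t)} = 3·2/(s-3)³ = 6/(s-3)³

Final answer: 6/(s-3)³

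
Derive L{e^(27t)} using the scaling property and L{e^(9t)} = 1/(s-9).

Using L{f(at)} = (1/a)F(s/a) with a=3 and f(t) = e^(9t): L{e^(27t)} = (1/3) · 1/((s/3)-9) = (1/3) · 3/(s-27) = 1/(s-27)

Final answer: 1/(s-27)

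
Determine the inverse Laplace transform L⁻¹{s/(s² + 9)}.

L⁻¹{s/(s² + 9)} = cos(3t)

Final answer: cos(3t)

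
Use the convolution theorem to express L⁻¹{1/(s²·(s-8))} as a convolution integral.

1/(s²·(s-8)) = (1/s^2)·(1/(s-8)) = L{t}·L{e^(8t)}. So f(t) = t*e^(8t) = ∫₀ᵗ τ·e^(8(t-τ)) dτ

Final answer: ∫₀ᵗ τ·e^(8(t-τ)) dτ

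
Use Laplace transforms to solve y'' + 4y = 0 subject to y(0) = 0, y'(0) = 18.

L{y''} + 4L{y} = 0. s²Y - 0 - 18 + 4Y = 0. Y(s² + 4) = 18. Y = (18)/(s² + 4). Inverting: y(t) = 9sin(2t)

Final answer: y(t) = 9sin(2t)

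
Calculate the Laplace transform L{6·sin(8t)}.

L{sin(ωt)} = ω/(s² + ω²), so L{sin(8t)} = 8/(s² + 64). Then L{6·sin(8t)} = 6·8/(s² + 64) = 48/(s² + 64)

Final answer: 48/(s² + 64)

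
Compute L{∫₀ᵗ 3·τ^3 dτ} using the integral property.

L{∫₀ᵗ f(τ)dτ} = F(s)/s with f(t) = 3t^3. F(s) = 18/s^4, so L{∫₀ᵗ 3·τ^3 dτ} = (18/s^4)/s = 18/s^5. (Check: ∫₀ᵗ 3·τ^3 dτ = 3t^4/4.)

Final answer: 18/s^5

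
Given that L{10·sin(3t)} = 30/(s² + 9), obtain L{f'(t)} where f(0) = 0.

L{f'(t)} = s·F(s) - f(0) = s·30/(s² + 9) - 0 = 30s/(s² + 9)

Final answer: 30s/(s² + 9)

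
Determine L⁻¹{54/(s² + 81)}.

This is the form c·a/(s² + a²) with a = 9, c = 6. L⁻¹ = 6·sin(9t)

Final answer: 6·sin(9t)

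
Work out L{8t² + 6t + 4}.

L{8t² + 6t + 4} = 8·2/s³ + 6/s² + 4/s = 16/s³ + 6/s² + 4/s

Final answer: 16/s³ + 6/s² + 4/s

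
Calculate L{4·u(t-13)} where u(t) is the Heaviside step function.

L{u(t-a)} = e^(-as)/s. Here a=13, so L{u(t-13)} = e^(-13s)/s, and L{4·u(t-13)} = 4·e^(-13s)/s

Final answer: 4·e^(-13s)/s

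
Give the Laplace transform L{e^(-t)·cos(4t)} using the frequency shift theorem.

Frequency shift: L{e^(at)f(t)} = F(s-a). L{e^(-t)·cos(4t)} = (s+1)/((s+1)² + 16)

Final answer: (s+1)/((s+1)² + 16)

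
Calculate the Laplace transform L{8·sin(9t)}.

L{sin(ωt)} = ω/(s² + ω²), so L{sin(9t)} = 9/(s² + 81). Then L{8·sin(9t)} = 8·9/(s² + 81) = 72/(s² + 81)

Final answer: 72/(s² + 81)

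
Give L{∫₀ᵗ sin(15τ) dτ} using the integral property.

L{∫₀ᵗ f(τ)dτ} = F(s)/s with F(s) = 15/(s² + 225), so the result is (15/(s² + 225))/s = 15/(s(s² + 225))

Final answer: 15/(s(s² + 225))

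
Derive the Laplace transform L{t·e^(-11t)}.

L{t^n·e^(at)} = n!/(s-a)^(n+1), so L{t·e^(-11t)} = 1/(s+11)^2

Final answer: 1/(s+11)^2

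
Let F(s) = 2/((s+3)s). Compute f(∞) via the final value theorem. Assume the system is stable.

f(∞) = lim_{s→0} sF(s) = lim_{s→0} 2/(s+3) = 2/3

Final answer: 2/3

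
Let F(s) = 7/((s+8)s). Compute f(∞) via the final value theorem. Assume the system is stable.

f(∞) = lim_{s→0} sF(s) = lim_{s→0} 7/(s+8) = 7/8

Final answer: 7/8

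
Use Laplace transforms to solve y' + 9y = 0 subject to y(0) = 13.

L{y'} + 9L{y} = 0. sY - 13 + 9Y = 0. Y(s+9) = 13. Y = 13/(s+9)

Final answer: y(t) = 13e^(-9t)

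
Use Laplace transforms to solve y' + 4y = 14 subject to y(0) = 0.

sY + 4Y = 14/s. Y = 14/(s(s+4)). Partial fractions: Y = 7/2/s - 7/2/(s+4)

Final answer: y(t) = 7/2(1 - e^(-4t))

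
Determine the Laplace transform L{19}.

L{19} = 19 · L{1} = 19/s

Final answer: 19/s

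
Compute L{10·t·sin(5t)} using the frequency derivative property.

L{sin(5t)} = 5/(s² + 25). By L{t·f(t)} = -F'(s): -d/ds[5/(s² + 25)] = -(5)·(-2s)/(s² + 25)² = 10s/(s² + 25)². Then L{10·t·sin(5t)} = 10·10s/(s² + 25)² = 100s/(s² + 25)²

Final answer: 100s/(s² + 25)²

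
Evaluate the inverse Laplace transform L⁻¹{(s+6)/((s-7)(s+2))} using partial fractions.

Using partial fractions, f(t) = (13e^(7t) - 4e^(-2t))/9

Final answer: (13e^(7t) - 4e^(-2t))/9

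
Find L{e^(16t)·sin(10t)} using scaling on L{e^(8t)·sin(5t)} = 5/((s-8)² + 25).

Scaling with a=2: L{e^(16t)·sin(10t)} = (1/2) · 5/((s/2-8)² + 25). Simplifying: 10/((s-16)² + 100)

Final answer: 10/((s-16)² + 100)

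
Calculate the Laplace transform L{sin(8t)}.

L{sin(ωt)} = ω/(s² + ω²), so L{sin(8t)} = 8/(s² + 64)

Final answer: 8/(s² + 64)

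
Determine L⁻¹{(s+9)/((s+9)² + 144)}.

Using frequency shift: L⁻¹{(s-a)/((s-a)² + b²)} = e^(at)cos(bt). Here a=-9, b=12

Final answer: e^(-9t)·cos(12t)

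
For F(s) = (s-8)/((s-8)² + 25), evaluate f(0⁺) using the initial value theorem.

f(0⁺) = lim_{s→∞} sF(s) = lim_{s→∞} s(s-8)/((s-8)² + 25) = 1

Final answer: 1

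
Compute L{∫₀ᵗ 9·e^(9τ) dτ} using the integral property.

L{∫₀ᵗ f(τ)dτ} = F(s)/s with F(s) = 9/(s-9), so L{∫₀ᵗ 9·e^(9τ) dτ} = 9/(s(s-9))

Final answer: 9/(s(s-9))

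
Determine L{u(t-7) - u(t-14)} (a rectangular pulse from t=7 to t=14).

L{u(t-a)} = e^(-as)/s. L{u(t-7) - u(t-14)} = (e^(-7s) - e^(-14s))/s

Final answer: (e^(-7s) - e^(-14s))/s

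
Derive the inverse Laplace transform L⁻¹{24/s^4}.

L⁻¹{n!/s^(n+1)} = t^n with n=3. So L⁻¹{6/s^4} = t^3, and L⁻¹{24/s^4} = (24/6)·t^3 = 4·t^3

Final answer: 4·t^3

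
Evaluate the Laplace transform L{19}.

L{19} = 19 · L{1} = 19/s

Final answer: 19/s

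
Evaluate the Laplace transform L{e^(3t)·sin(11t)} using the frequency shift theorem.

Frequency shift: L{e^(at)f(t)} = F(s-a). L{e^(3t)·sin(11t)} = 11/((s-3)² + 121)

Final answer: 11/((s-3)² + 121)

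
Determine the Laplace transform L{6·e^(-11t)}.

L{e^(at)} = 1/(s-a), so L{e^(-11t)} = 1/(s+11). Then L{6·e^(-11t)} = 6/(s+11)

Final answer: 6/(s+11)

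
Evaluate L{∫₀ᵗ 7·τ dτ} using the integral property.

L{∫₀ᵗ f(τ)dτ} = F(s)/s with f(t) = 7t. F(s) = 7/s^2, so L{∫₀ᵗ 7·τ dτ} = (7/s^2)/s = 7/s^3. (Check: ∫₀ᵗ 7·τ dτ = 7t^2/2.)

Final answer: 7/s^3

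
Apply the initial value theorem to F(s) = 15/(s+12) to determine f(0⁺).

f(0⁺) = lim_{s→∞} s·15/(s+12) = lim_{s→∞} 15s/(s+12) = 15

Final answer: 15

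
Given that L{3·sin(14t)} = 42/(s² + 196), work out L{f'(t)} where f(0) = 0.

L{f'(t)} = s·F(s) - f(0) = s·42/(s² + 196) - 0 = 42s/(s² + 196)

Final answer: 42s/(s² + 196)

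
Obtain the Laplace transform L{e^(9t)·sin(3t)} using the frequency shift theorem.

Frequency shift: L{e^(at)f(t)} = F(s-a). L{e^(9t)·sin(3t)} = 3/((s-9)² + 9)

Final answer: 3/((s-9)² + 9)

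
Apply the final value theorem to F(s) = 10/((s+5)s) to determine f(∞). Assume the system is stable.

f(∞) = lim_{s→0} sF(s) = lim_{s→0} 10/(s+5) = 2

Final answer: 2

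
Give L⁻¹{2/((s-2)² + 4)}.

Form: b/((s-a)² + b²) → e^(at)sin(bt). With a=2, b=2

Final answer: e^(2t)·sin(2t)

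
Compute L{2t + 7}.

L{2t + 7} = 2·L{t} + 7·L{1} = 2/s² + 7/s

Final answer: 2/s² + 7/s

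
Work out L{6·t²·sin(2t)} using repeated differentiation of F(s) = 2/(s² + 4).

F(s) = 2/(s² + 4). F'(s) = -4s/(s² + 4)². F''(s) = -4(4 - 3s²)/(s² + 4)³ = (12s² - 16)/(s² + 4)³. So L{t²·sin(2t)} = (-1)² F''(s) = (12s² - 16)/(s² + 4)³. Then L{6·t²·sin(2t)} = 6·(12s² - 16)/(s² + 4)³ = (72s² - 96)/(s² + 4)³

Final answer: (72s² - 96)/(s² + 4)³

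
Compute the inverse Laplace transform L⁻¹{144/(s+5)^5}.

L⁻¹{n!/(s-a)^(n+1)} = t^n·e^(at) with n=4, a=-5. So L⁻¹{24/(s+5)^5} = t^4·e^(-5t), and L⁻¹{144/(s+5)^5} = (144/24)·t^4·e^(-5t) = 6·t^4·e^(-5t)

Final answer: 6·t^4·e^(-5t)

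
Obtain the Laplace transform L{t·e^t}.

L{t^n·e^(at)} = n!/(s-a)^(n+1), so L{t·e^t} = 1/(s-1)^2

Final answer: 1/(s-1)^2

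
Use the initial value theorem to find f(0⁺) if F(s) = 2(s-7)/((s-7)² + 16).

f(0⁺) = lim_{s→∞} sF(s) = lim_{s→∞} 2s(s-7)/((s-7)² + 16) = 2

Final answer: 2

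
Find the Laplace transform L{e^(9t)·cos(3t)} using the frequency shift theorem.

Frequency shift: L{e^(at)f(t)} = F(s-a). L{e^(9t)·cos(3t)} = (s-9)/((s-9)² + 9)

Final answer: (s-9)/((s-9)² + 9)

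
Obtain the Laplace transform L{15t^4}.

L{15t^4} = 15 · L{t^4} = 15 · 24/s^5 = 360/s^5

Final answer: 360/s^5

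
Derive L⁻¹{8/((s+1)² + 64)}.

Form: b/((s-a)² + b²) → e^(at)sin(bt). With a=-1, b=8

Final answer: e^(-t)·sin(8t)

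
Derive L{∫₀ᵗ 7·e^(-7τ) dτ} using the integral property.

L{∫₀ᵗ f(τ)dτ} = F(s)/s with F(s) = 7/(s+7), so L{∫₀ᵗ 7·e^(-7τ) dτ} = 7/(s(s+7))

Final answer: 7/(s(s+7))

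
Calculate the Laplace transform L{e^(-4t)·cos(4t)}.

L{e^(at)·cos(ωt)} = (s-a)/((s-a)² + ω²), so L{e^(-4t)·cos(4t)} = (s+4)/((s+4)² + 16)

Final answer: (s+4)/((s+4)² + 16)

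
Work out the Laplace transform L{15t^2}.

L{15t^2} = 15 · L{t^2} = 15 · 2/s^3 = 30/s^3

Final answer: 30/s^3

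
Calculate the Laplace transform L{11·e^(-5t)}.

L{e^(at)} = 1/(s-a), so L{e^(-5t)} = 1/(s+5). Then L{11·e^(-5t)} = 11/(s+5)

Final answer: 11/(s+5)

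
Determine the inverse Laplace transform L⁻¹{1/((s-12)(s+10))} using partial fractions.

Decompose: A/(s-12) + B/(s+10). A = 1/22, B = -1/22. f(t) = (e^(12t) - e^(-10t))/22

Final answer: (e^(12t) - e^(-10t))/22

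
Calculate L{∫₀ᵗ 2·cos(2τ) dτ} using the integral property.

L{∫₀ᵗ f(τ)dτ} = F(s)/s with F(s) = 2s/(s² + 4), so the result is (2s/(s² + 4))/s = 2/(s² + 4)

Final answer: 2/(s² + 4)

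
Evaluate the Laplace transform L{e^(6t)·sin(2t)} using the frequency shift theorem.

Frequency shift: L{e^(at)f(t)} = F(s-a). L{e^(6t)·sin(2t)} = 2/((s-6)² + 4)

Final answer: 2/((s-6)² + 4)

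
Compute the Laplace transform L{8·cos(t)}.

L{cos(ωt)} = s/(s² + ω²), so L{cos(t)} = s/(s² + 1). Then L{8·cos(t)} = 8·s/(s² + 1) = 8s/(s² + 1)

Final answer: 8s/(s² + 1)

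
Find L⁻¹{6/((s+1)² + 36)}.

Form: b/((s-a)² + b²) → e^(at)sin(bt). With a=-1, b=6

Final answer: e^(-t)·sin(6t)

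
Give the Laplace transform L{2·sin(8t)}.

L{sin(ωt)} = ω/(s² + ω²), so L{sin(8t)} = 8/(s² + 64). Then L{2·sin(8t)} = 2·8/(s² + 64) = 16/(s² + 64)

Final answer: 16/(s² + 64)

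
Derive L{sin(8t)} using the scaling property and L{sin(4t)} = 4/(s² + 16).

Using L{f(at)} = (1/a)F(s/a) with a=2: L{sin(8t)} = (1/2) · 4/((s/2)² + 16) = (1/2) · 4·4/(s² + 64) = 8/(s² + 64)

Final answer: 8/(s² + 64)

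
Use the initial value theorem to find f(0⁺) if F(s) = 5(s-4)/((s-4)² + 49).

f(0⁺) = lim_{s→∞} sF(s) = lim_{s→∞} 5s(s-4)/((s-4)² + 49) = 5

Final answer: 5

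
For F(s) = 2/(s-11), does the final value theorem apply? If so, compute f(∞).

sF(s) = 2s/(s-11) has a pole at s = 11 in the right half-plane. Theorem does NOT apply (unstable system; f(t) = 2·e^(11t) grows without bound).

Final answer: Not applicable (unstable)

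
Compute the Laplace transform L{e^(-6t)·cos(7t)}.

L{e^(at)·cos(ωt)} = (s-a)/((s-a)² + ω²), so L{e^(-6t)·cos(7t)} = (s+6)/((s+6)² + 49)

Final answer: (s+6)/((s+6)² + 49)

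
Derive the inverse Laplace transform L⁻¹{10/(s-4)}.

L⁻¹{1/(s-a)} = e^(at), so L⁻¹{1/(s-4)} = e^(4t), and L⁻¹{10/(s-4)} = 10·e^(4t)

Final answer: 10·e^(4t)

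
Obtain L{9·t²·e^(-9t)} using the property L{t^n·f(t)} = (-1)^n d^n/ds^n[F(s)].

L{e^(-9t)} = 1/(s+9). d/ds[1/(s+9)] = -1/(s+9)². d²/ds²[1/(s+9)] = 2/(s+9)³. So L{t²·e^(-9t)} = (-1)² · 2/(s+9)³ = 2/(s+9)³. Then L{9·t²·e^(-9t)} = 9·2/(s+9)³ = 18/(s+9)³

Final answer: 18/(s+9)³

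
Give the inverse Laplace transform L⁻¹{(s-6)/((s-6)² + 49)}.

Using frequency shift, L⁻¹{(s-6)/((s-6)² + 49)} = e^(6t)·cos(7t)

Final answer: e^(6t)·cos(7t)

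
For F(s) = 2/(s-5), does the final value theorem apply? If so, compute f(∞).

sF(s) = 2s/(s-5) has a pole at s = 5 in the right half-plane. Theorem does NOT apply (unstable system; f(t) = 2·e^(5t) grows without bound).

Final answer: Not applicable (unstable)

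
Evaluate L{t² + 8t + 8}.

L{t² + 8t + 8} = 2/s³ + 8/s² + 8/s = 2/s³ + 8/s² + 8/s

Final answer: 2/s³ + 8/s² + 8/s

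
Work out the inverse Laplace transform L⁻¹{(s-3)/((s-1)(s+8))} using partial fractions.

Using partial fractions, f(t) = (-2e^t + 11e^(-8t))/9

Final answer: (-2e^t + 11e^(-8t))/9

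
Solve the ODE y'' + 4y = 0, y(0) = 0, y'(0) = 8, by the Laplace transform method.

L{y''} + 4L{y} = 0. s²Y - 0 - 8 + 4Y = 0. Y(s² + 4) = 8. Y = (8)/(s² + 4). Inverting: y(t) = 4sin(2t)

Final answer: y(t) = 4sin(2t)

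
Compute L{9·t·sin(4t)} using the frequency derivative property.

L{sin(4t)} = 4/(s² + 16). By L{t·f(t)} = -F'(s): -d/ds[4/(s² + 16)] = -(4)·(-2s)/(s² + 16)² = 8s/(s² + 16)². Then L{9·t·sin(4t)} = 9·8s/(s² + 16)² = 72s/(s² + 16)²

Final answer: 72s/(s² + 16)²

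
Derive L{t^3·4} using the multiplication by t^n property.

L{4} = 4/s. d^1/ds^1[1/s] = -1/s². d^2/ds^2[1/s] = 2/s^3. d^3/ds^3[1/s] = -6/s^4. So L{t^3} = (-1)^{3}·-6/s^4 = 6/s^4. Then L{t^3·4} = 4·6/s^4 = 24/s^4

Final answer: 24/s^4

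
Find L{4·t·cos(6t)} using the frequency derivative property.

L{cos(6t)} = s/(s² + 36). Derivative: d/ds[s/(s² + 36)] = [(s² + 36) - s·2s]/(s² + 36)² = (36 - s²)/(s² + 36)². So L{t·cos(6t)} = -F'(s) = (s² - 36)/(s² + 36)². Then L{4·t·cos(6t)} = 4·(s² - 36)/(s² + 36)²

Final answer: 4·(s² - 36)/(s² + 36)²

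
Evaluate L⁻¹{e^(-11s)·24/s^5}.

L⁻¹{24/s^5} = t^4. By the time shift theorem, L⁻¹{e^(-as)F(s)} = u(t-a)f(t-a) with a=11, so L⁻¹{e^(-11s)·24/s^5} = u(t-11)·(t-11)^4

Final answer: u(t-11)·(t-11)^4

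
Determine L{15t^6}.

L{t^n} = n!/s^(n+1). So L{15t^6} = 15·6!/s^7 = 10800/s^7

Final answer: 10800/s^7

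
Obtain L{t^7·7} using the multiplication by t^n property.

L{7} = 7/s. d^1/ds^1[1/s] = -1/s². d^2/ds^2[1/s] = 2/s^3. d^3/ds^3[1/s] = -6/s^4. d^4/ds^4[1/s] = 24/s^5. d^5/ds^5[1/s] = -120/s^6. d^6/ds^6[1/s] = 720/s^7. d^7/ds^7[1/s] = -5040/s^8. So L{t^7} = (-1)^{7}·-5040/s^8 = 5040/s^8. Then L{t^7·7} = 7·5040/s^8 = 35280/s^8

Final answer: 35280/s^8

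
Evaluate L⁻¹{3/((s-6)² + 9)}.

Form: b/((s-a)² + b²) → e^(at)sin(bt). With a=6, b=3

Final answer: e^(6t)·sin(3t)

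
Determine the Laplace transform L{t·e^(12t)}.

L{t^n·e^(at)} = n!/(s-a)^(n+1), so L{t·e^(12t)} = 1/(s-12)^2

Final answer: 1/(s-12)^2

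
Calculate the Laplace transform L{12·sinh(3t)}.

L{sinh(ωt)} = ω/(s² - ω²), so L{sinh(3t)} = 3/(s² - 9). Then L{12·sinh(3t)} = 12·3/(s² - 9) = 36/(s² - 9)

Final answer: 36/(s² - 9)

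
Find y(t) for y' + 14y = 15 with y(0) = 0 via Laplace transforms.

sY + 14Y = 15/s. Y = 15/(s(s+14)). Partial fractions: Y = 15/14/s - 15/14/(s+14)

Final answer: y(t) = 15/14(1 - e^(-14t))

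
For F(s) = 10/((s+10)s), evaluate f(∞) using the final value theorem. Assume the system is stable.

f(∞) = lim_{s→0} sF(s) = lim_{s→0} 10/(s+10) = 1

Final answer: 1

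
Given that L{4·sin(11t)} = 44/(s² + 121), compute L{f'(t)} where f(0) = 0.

L{f'(t)} = s·F(s) - f(0) = s·44/(s² + 121) - 0 = 44s/(s² + 121)

Final answer: 44s/(s² + 121)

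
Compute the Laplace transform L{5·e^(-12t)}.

L{e^(at)} = 1/(s-a), so L{e^(-12t)} = 1/(s+12). Then L{5·e^(-12t)} = 5/(s+12)

Final answer: 5/(s+12)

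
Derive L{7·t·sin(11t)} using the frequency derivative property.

L{sin(11t)} = 11/(s² + 121). By L{t·f(t)} = -F'(s): -d/ds[11/(s² + 121)] = -(11)·(-2s)/(s² + 121)² = 22s/(s² + 121)². Then L{7·t·sin(11t)} = 7·22s/(s² + 121)² = 154s/(s² + 121)²

Final answer: 154s/(s² + 121)²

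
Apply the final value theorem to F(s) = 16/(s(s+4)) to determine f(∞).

f(∞) = lim_{s→0} s·16/(s(s+4)) = lim_{s→0} 16/(s+4) = 16/4 = 4

Final answer: 4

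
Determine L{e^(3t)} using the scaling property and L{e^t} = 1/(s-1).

Using L{f(at)} = (1/a)F(s/a) with a=3 and f(t) = e^t: L{e^(3t)} = (1/3) · 1/((s/3)-1) = (1/3) · 3/(s-3) = 1/(s-3)

Final answer: 1/(s-3)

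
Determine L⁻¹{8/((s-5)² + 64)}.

Form: b/((s-a)² + b²) → e^(at)sin(bt). With a=5, b=8

Final answer: e^(5t)·sin(8t)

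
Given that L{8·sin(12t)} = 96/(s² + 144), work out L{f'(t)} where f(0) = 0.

L{f'(t)} = s·F(s) - f(0) = s·96/(s² + 144) - 0 = 96s/(s² + 144)

Final answer: 96s/(s² + 144)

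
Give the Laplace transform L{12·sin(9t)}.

L{sin(ωt)} = ω/(s² + ω²), so L{sin(9t)} = 9/(s² + 81). Then L{12·sin(9t)} = 12·9/(s² + 81) = 108/(s² + 81)

Final answer: 108/(s² + 81)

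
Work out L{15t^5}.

L{t^n} = n!/s^(n+1). So L{15t^5} = 15·5!/s^6 = 1800/s^6

Final answer: 1800/s^6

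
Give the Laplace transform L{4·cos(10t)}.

L{cos(ωt)} = s/(s² + ω²), so L{cos(10t)} = s/(s² + 100). Then L{4·cos(10t)} = 4·s/(s² + 100) = 4s/(s² + 100)

Final answer: 4s/(s² + 100)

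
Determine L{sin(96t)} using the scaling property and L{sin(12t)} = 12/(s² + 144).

Using L{f(at)} = (1/a)F(s/a) with a=8: L{sin(96t)} = (1/8) · 12/((s/8)² + 144) = (1/8) · 12·64/(s² + 9216) = 96/(s² + 9216)

Final answer: 96/(s² + 9216)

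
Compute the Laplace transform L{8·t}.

L{t^n} = n!/s^(n+1), so L{t} = 1/s^2. Then L{8·t} = 8·1/s^2 = 8/s^2

Final answer: 8/s^2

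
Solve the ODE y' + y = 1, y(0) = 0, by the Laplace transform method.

sY + Y = 1/s. Y = 1/(s(s+1)). Partial fractions: Y = 1/s - 1/(s+1)

Final answer: y(t) = (1 - e^(-t))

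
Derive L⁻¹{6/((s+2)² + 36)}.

Form: b/((s-a)² + b²) → e^(at)sin(bt). With a=-2, b=6

Final answer: e^(-2t)·sin(6t)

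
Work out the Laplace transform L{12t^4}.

L{12t^4} = 12 · L{t^4} = 12 · 24/s^5 = 288/s^5

Final answer: 288/s^5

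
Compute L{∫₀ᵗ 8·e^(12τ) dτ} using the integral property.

L{∫₀ᵗ f(τ)dτ} = F(s)/s with F(s) = 8/(s-12), so L{∫₀ᵗ 8·e^(12τ) dτ} = 8/(s(s-12))

Final answer: 8/(s(s-12))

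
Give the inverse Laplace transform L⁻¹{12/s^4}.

L⁻¹{n!/s^(n+1)} = t^n with n=3. So L⁻¹{6/s^4} = t^3, and L⁻¹{12/s^4} = (12/6)·t^3 = 2·t^3

Final answer: 2·t^3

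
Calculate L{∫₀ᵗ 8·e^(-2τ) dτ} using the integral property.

L{∫₀ᵗ f(τ)dτ} = F(s)/s with F(s) = 8/(s+2), so L{∫₀ᵗ 8·e^(-2τ) dτ} = 8/(s(s+2))

Final answer: 8/(s(s+2))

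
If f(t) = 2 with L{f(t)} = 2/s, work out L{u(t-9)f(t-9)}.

Time shift theorem: L{u(t-a)f(t-a)} = e^(-as)F(s). Here a=9, F(s) = 2/s, so L{u(t-9)f(t-9)} = e^(-9s)·2/s

Final answer: e^(-9s)·2/s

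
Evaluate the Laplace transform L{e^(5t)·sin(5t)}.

L{e^(at)·sin(ωt)} = ω/((s-a)² + ω²), so L{e^(5t)·sin(5t)} = 5/((s-5)² + 25)

Final answer: 5/((s-5)² + 25)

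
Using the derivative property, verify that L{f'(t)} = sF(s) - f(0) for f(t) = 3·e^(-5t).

f'(t) = -15e^(-5t). Direct: L{f'(t)} = -15/(s+5). Property: s·3/(s+5) - 3 = (3s - 3(s+5))/(s+5) = -15/(s+5). ✓

Final answer: -15/(s+5)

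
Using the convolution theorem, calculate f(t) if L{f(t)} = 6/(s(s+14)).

6/(s(s+14)) = (6/s)·(1/(s+14)) = L{6}·L{e^(-14t)}. By convolution, f(t) = 6*e^(-14t) = ∫₀ᵗ 6·e^(-14τ) dτ = 6·(1 - e^(-14t))/14

Final answer: 6·(1 - e^(-14t))/14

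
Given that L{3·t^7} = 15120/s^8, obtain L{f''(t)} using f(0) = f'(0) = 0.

L{f''(t)} = s²F(s) - sf(0) - f'(0) = s²·15120/s^8 - 0 - 0 = 15120/s^6

Final answer: 15120/s^6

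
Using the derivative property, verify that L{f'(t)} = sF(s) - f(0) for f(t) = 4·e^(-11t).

f'(t) = -44e^(-11t). Direct: L{f'(t)} = -44/(s+11). Property: s·4/(s+11) - 4 = (4s - 4(s+11))/(s+11) = -44/(s+11). ✓

Final answer: -44/(s+11)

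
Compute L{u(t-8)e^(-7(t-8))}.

u(t-a)f(t-a) with f(t)=e^(-7t). L{e^(-7t)} = 1/(s+7). By time shift: e^(-8s)/(s+7)

Final answer: e^(-8s)/(s+7)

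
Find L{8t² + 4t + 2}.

L{8t² + 4t + 2} = 8·2/s³ + 4/s² + 2/s = 16/s³ + 4/s² + 2/s

Final answer: 16/s³ + 4/s² + 2/s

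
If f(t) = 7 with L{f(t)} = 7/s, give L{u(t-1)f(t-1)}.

Time shift theorem: L{u(t-a)f(t-a)} = e^(-as)F(s). Here a=1, F(s) = 7/s, so L{u(t-1)f(t-1)} = e^(-s)·7/s

Final answer: e^(-s)·7/s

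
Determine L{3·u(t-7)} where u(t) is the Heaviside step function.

L{u(t-a)} = e^(-as)/s. Here a=7, so L{u(t-7)} = e^(-7s)/s, and L{3·u(t-7)} = 3·e^(-7s)/s

Final answer: 3·e^(-7s)/s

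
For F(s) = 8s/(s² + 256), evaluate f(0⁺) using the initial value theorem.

f(0⁺) = lim_{s→∞} s·8s/(s² + 256) = lim_{s→∞} 8s²/(s² + 256) = 8

Final answer: 8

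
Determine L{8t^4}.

L{t^n} = n!/s^(n+1). So L{8t^4} = 8·4!/s^5 = 192/s^5

Final answer: 192/s^5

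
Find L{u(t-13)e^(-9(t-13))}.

u(t-a)f(t-a) with f(t)=e^(-9t). L{e^(-9t)} = 1/(s+9). By time shift: e^(-13s)/(s+9)

Final answer: e^(-13s)/(s+9)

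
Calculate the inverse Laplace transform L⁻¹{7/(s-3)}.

L⁻¹{1/(s-a)} = e^(at), so L⁻¹{1/(s-3)} = e^(3t), and L⁻¹{7/(s-3)} = 7·e^(3t)

Final answer: 7·e^(3t)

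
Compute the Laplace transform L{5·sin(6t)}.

L{sin(ωt)} = ω/(s² + ω²), so L{sin(6t)} = 6/(s² + 36). Then L{5·sin(6t)} = 5·6/(s² + 36) = 30/(s² + 36)

Final answer: 30/(s² + 36)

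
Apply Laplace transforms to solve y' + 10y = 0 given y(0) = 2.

L{y'} + 10L{y} = 0. sY - 2 + 10Y = 0. Y(s+10) = 2. Y = 2/(s+10)

Final answer: y(t) = 2e^(-10t)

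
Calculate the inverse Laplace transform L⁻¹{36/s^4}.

L⁻¹{n!/s^(n+1)} = t^n with n=3. So L⁻¹{6/s^4} = t^3, and L⁻¹{36/s^4} = (36/6)·t^3 = 6·t^3

Final answer: 6·t^3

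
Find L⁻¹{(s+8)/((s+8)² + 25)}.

Using frequency shift: L⁻¹{(s-a)/((s-a)² + b²)} = e^(at)cos(bt). Here a=-8, b=5

Final answer: e^(-8t)·cos(5t)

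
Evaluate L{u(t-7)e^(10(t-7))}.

u(t-a)f(t-a) with f(t)=e^(10t). L{e^(10t)} = 1/(s-10). By time shift: e^(-7s)/(s-10)

Final answer: e^(-7s)/(s-10)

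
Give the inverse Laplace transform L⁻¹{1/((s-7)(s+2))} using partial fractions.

Decompose: A/(s-7) + B/(s+2). A = 1/9, B = -1/9. f(t) = (e^(7t) - e^(-2t))/9

Final answer: (e^(7t) - e^(-2t))/9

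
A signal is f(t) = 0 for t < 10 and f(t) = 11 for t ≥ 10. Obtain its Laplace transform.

f(t) = 11·u(t-10). L{u(t-10)} = e^(-10s)/s, so L{f(t)} = 11·e^(-10s)/s

Final answer: 11·e^(-10s)/s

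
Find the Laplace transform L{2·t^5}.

L{t^n} = n!/s^(n+1), so L{t^5} = 120/s^6. Then L{2·t^5} = 2·120/s^6 = 240/s^6

Final answer: 240/s^6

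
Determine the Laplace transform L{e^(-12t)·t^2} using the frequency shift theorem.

L{e^(at)·t^n} = n!/(s-a)^(n+1), so L{e^(-12t)·t^2} = 2/(s+12)^3

Final answer: 2/(s+12)^3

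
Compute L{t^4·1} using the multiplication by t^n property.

L{1} = 1/s. d^1/ds^1[1/s] = -1/s². d^2/ds^2[1/s] = 2/s^3. d^3/ds^3[1/s] = -6/s^4. d^4/ds^4[1/s] = 24/s^5. So L{t^4} = (-1)^{4}·24/s^5 = 24/s^5

Final answer: 24/s^5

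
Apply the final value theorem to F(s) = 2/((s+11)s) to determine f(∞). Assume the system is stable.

f(∞) = lim_{s→0} sF(s) = lim_{s→0} 2/(s+11) = 2/11

Final answer: 2/11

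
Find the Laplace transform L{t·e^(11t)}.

L{t^n·e^(at)} = n!/(s-a)^(n+1), so L{t·e^(11t)} = 1/(s-11)^2

Final answer: 1/(s-11)^2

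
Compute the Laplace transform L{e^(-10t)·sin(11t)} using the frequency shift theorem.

Frequency shift: L{e^(at)f(t)} = F(s-a). L{e^(-10t)·sin(11t)} = 11/((s+10)² + 121)

Final answer: 11/((s+10)² + 121)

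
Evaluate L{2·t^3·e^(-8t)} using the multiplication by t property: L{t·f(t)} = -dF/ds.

Using L{t^n·e^(at)} = n!/(s-a)^(n+1), L{t^3·e^(-8t)} = 6/(s+8)^4, so L{2·t^3·e^(-8t)} = 2·6/(s+8)^4 = 12/(s+8)^4

Final answer: 12/(s+8)^4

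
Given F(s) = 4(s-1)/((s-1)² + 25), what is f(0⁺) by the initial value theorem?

f(0⁺) = lim_{s→∞} sF(s) = lim_{s→∞} 4s(s-1)/((s-1)² + 25) = 4

Final answer: 4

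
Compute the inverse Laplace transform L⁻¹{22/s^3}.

L⁻¹{n!/s^(n+1)} = t^n with n=2. So L⁻¹{2/s^3} = t^2, and L⁻¹{22/s^3} = (22/2)·t^2 = 11·t^2

Final answer: 11·t^2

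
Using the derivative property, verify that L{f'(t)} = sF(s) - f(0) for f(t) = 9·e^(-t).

f'(t) = -9e^(-t). Direct: L{f'(t)} = -9/(s+1). Property: s·9/(s+1) - 9 = (9s - 9(s+1))/(s+1) = -9/(s+1). ✓

Final answer: -9/(s+1)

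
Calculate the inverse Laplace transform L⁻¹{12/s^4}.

L⁻¹{n!/s^(n+1)} = t^n with n=3. So L⁻¹{6/s^4} = t^3, and L⁻¹{12/s^4} = (12/6)·t^3 = 2·t^3

Final answer: 2·t^3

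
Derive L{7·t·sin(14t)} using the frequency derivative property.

L{sin(14t)} = 14/(s² + 196). By L{t·f(t)} = -F'(s): -d/ds[14/(s² + 196)] = -(14)·(-2s)/(s² + 196)² = 28s/(s² + 196)². Then L{7·t·sin(14t)} = 7·28s/(s² + 196)² = 196s/(s² + 196)²

Final answer: 196s/(s² + 196)²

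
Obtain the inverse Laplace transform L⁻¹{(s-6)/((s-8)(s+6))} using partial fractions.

Using partial fractions, f(t) = (2e^(8t) + 12e^(-6t))/14

Final answer: (2e^(8t) + 12e^(-6t))/14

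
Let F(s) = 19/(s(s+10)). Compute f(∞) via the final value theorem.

f(∞) = lim_{s→0} s·19/(s(s+10)) = lim_{s→0} 19/(s+10) = 19/10 = 19/10

Final answer: 19/10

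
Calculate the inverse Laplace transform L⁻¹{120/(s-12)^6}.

L⁻¹{n!/(s-a)^(n+1)} = t^n·e^(at), so L⁻¹{120/(s-12)^6} = t^5·e^(12t)

Final answer: t^5·e^(12t)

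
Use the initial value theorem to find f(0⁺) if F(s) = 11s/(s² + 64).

f(0⁺) = lim_{s→∞} s·11s/(s² + 64) = lim_{s→∞} 11s²/(s² + 64) = 11

Final answer: 11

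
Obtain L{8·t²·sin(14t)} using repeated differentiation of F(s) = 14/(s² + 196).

F(s) = 14/(s² + 196). F'(s) = -28s/(s² + 196)². F''(s) = -28(196 - 3s²)/(s² + 196)³ = (84s² - 5488)/(s² + 196)³. So L{t²·sin(14t)} = (-1)² F''(s) = (84s² - 5488)/(s² + 196)³. Then L{8·t²·sin(14t)} = 8·(84s² - 5488)/(s² + 196)³ = (672s² - 43904)/(s² + 196)³

Final answer: (672s² - 43904)/(s² + 196)³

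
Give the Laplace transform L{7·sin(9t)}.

L{sin(ωt)} = ω/(s² + ω²), so L{sin(9t)} = 9/(s² + 81). Then L{7·sin(9t)} = 7·9/(s² + 81) = 63/(s² + 81)

Final answer: 63/(s² + 81)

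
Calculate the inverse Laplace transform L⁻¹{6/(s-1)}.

L⁻¹{1/(s-a)} = e^(at), so L⁻¹{1/(s-1)} = e^t, and L⁻¹{6/(s-1)} = 6·e^t

Final answer: 6·e^t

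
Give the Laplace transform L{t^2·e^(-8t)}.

L{t^n·e^(at)} = n!/(s-a)^(n+1), so L{t^2·e^(-8t)} = 2/(s+8)^3

Final answer: 2/(s+8)^3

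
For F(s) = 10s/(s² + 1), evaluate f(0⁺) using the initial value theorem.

f(0⁺) = lim_{s→∞} s·10s/(s² + 1) = lim_{s→∞} 10s²/(s² + 1) = 10

Final answer: 10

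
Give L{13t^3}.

L{t^n} = n!/s^(n+1). So L{13t^3} = 13·3!/s^4 = 78/s^4

Final answer: 78/s^4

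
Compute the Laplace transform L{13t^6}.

L{13t^6} = 13 · L{t^6} = 13 · 720/s^7 = 9360/s^7

Final answer: 9360/s^7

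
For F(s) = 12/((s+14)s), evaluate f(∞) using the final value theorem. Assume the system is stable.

f(∞) = lim_{s→0} sF(s) = lim_{s→0} 12/(s+14) = 6/7

Final answer: 6/7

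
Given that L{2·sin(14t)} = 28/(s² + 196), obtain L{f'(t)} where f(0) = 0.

L{f'(t)} = s·F(s) - f(0) = s·28/(s² + 196) - 0 = 28s/(s² + 196)

Final answer: 28s/(s² + 196)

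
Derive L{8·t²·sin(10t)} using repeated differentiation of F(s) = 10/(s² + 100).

F(s) = 10/(s² + 100). F'(s) = -20s/(s² + 100)². F''(s) = -20(100 - 3s²)/(s² + 100)³ = (60s² - 2000)/(s² + 100)³. So L{t²·sin(10t)} = (-1)² F''(s) = (60s² - 2000)/(s² + 100)³. Then L{8·t²·sin(10t)} = 8·(60s² - 2000)/(s² + 100)³ = (480s² - 16000)/(s² + 100)³

Final answer: (480s² - 16000)/(s² + 100)³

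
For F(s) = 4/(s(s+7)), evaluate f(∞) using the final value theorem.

f(∞) = lim_{s→0} s·4/(s(s+7)) = lim_{s→0} 4/(s+7) = 4/7 = 4/7

Final answer: 4/7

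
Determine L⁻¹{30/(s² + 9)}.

This is the form c·a/(s² + a²) with a = 3, c = 10. L⁻¹ = 10·sin(3t)

Final answer: 10·sin(3t)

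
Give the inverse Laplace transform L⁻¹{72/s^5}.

L⁻¹{n!/s^(n+1)} = t^n with n=4. So L⁻¹{24/s^5} = t^4, and L⁻¹{72/s^5} = (72/24)·t^4 = 3·t^4

Final answer: 3·t^4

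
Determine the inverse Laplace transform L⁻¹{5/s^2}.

L⁻¹{n!/s^(n+1)} = t^n with n=1. So L⁻¹{1/s^2} = t, and L⁻¹{5/s^2} = (5/1)·t = 5·t

Final answer: 5·t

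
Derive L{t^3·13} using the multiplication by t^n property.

L{13} = 13/s. d^1/ds^1[1/s] = -1/s². d^2/ds^2[1/s] = 2/s^3. d^3/ds^3[1/s] = -6/s^4. So L{t^3} = (-1)^{3}·-6/s^4 = 6/s^4. Then L{t^3·13} = 13·6/s^4 = 78/s^4

Final answer: 78/s^4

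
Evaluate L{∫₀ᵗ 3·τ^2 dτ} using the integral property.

L{∫₀ᵗ f(τ)dτ} = F(s)/s with f(t) = 3t^2. F(s) = 6/s^3, so L{∫₀ᵗ 3·τ^2 dτ} = (6/s^3)/s = 6/s^4. (Check: ∫₀ᵗ 3·τ^2 dτ = 3t^3/3.)

Final answer: 6/s^4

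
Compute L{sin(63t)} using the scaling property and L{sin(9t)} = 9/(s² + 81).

Using L{f(at)} = (1/a)F(s/a) with a=7: L{sin(63t)} = (1/7) · 9/((s/7)² + 81) = (1/7) · 9·49/(s² + 3969) = 63/(s² + 3969)

Final answer: 63/(s² + 3969)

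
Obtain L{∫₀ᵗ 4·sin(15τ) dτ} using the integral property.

L{∫₀ᵗ f(τ)dτ} = F(s)/s with F(s) = 60/(s² + 225), so the result is (60/(s² + 225))/s = 60/(s(s² + 225))

Final answer: 60/(s(s² + 225))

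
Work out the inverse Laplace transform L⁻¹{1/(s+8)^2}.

L⁻¹{n!/(s-a)^(n+1)} = t^n·e^(at), so L⁻¹{1/(s+8)^2} = t·e^(-8t)

Final answer: t·e^(-8t)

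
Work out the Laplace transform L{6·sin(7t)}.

L{sin(ωt)} = ω/(s² + ω²), so L{sin(7t)} = 7/(s² + 49). Then L{6·sin(7t)} = 6·7/(s² + 49) = 42/(s² + 49)

Final answer: 42/(s² + 49)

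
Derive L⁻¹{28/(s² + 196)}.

This is the form c·a/(s² + a²) with a = 14, c = 2. L⁻¹ = 2·sin(14t)

Final answer: 2·sin(14t)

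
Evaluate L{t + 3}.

L{t + 3} = L{t} + 3·L{1} = 1/s² + 3/s

Final answer: 1/s² + 3/s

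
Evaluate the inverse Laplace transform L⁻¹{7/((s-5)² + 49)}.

Using frequency shift, L⁻¹{7/((s-5)² + 49)} = e^(5t)·sin(7t)

Final answer: e^(5t)·sin(7t)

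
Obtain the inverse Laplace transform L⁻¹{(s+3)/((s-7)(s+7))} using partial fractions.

Using partial fractions, f(t) = (10e^(7t) + 4e^(-7t))/14

Final answer: (10e^(7t) + 4e^(-7t))/14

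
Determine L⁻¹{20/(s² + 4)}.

This is the form c·a/(s² + a²) with a = 2, c = 10. L⁻¹ = 10·sin(2t)

Final answer: 10·sin(2t)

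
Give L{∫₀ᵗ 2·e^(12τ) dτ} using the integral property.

L{∫₀ᵗ f(τ)dτ} = F(s)/s with F(s) = 2/(s-12), so L{∫₀ᵗ 2·e^(12τ) dτ} = 2/(s(s-12))

Final answer: 2/(s(s-12))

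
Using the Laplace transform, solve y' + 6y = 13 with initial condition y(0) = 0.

sY + 6Y = 13/s. Y = 13/(s(s+6)). Partial fractions: Y = 13/6/s - 13/6/(s+6)

Final answer: y(t) = 13/6(1 - e^(-6t))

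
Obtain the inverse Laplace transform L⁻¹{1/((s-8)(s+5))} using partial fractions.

Decompose: A/(s-8) + B/(s+5). A = 1/13, B = -1/13. f(t) = (e^(8t) - e^(-5t))/13

Final answer: (e^(8t) - e^(-5t))/13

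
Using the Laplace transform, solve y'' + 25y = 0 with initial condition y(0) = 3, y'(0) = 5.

L{y''} + 25L{y} = 0. s²Y - 3s - 5 + 25Y = 0. Y(s² + 25) = 3s + 5. Y = (3s + 5)/(s² + 25). Inverting: y(t) = 3cos(5t) + sin(5t)

Final answer: y(t) = 3cos(5t) + sin(5t)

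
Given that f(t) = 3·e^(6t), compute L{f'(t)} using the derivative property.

f(0) = 3, F(s) = 3/(s-6). L{f'(t)} = s·F(s) - f(0) = 3s/(s-6) - 3 = (3s - 3(s-6))/(s-6) = 18/(s-6)

Final answer: 18/(s-6)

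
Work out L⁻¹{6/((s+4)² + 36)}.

Form: b/((s-a)² + b²) → e^(at)sin(bt). With a=-4, b=6

Final answer: e^(-4t)·sin(6t)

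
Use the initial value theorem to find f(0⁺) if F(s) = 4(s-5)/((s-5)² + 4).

f(0⁺) = lim_{s→∞} sF(s) = lim_{s→∞} 4s(s-5)/((s-5)² + 4) = 4

Final answer: 4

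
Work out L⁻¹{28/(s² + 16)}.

This is the form c·a/(s² + a²) with a = 4, c = 7. L⁻¹ = 7·sin(4t)

Final answer: 7·sin(4t)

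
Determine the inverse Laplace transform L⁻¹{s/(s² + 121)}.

L⁻¹{s/(s² + 121)} = cos(11t)

Final answer: cos(11t)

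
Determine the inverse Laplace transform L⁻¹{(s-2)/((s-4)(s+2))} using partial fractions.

Using partial fractions, f(t) = (2e^(4t) + 4e^(-2t))/6

Final answer: (2e^(4t) + 4e^(-2t))/6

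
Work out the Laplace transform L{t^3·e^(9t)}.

L{t^n·e^(at)} = n!/(s-a)^(n+1), so L{t^3·e^(9t)} = 6/(s-9)^4

Final answer: 6/(s-9)^4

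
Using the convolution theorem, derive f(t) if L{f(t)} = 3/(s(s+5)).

3/(s(s+5)) = (3/s)·(1/(s+5)) = L{3}·L{e^(-5t)}. By convolution, f(t) = 3*e^(-5t) = ∫₀ᵗ 3·e^(-5τ) dτ = 3·(1 - e^(-5t))/5

Final answer: 3·(1 - e^(-5t))/5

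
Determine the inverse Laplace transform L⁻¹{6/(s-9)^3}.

L⁻¹{n!/(s-a)^(n+1)} = t^n·e^(at) with n=2, a=9. So L⁻¹{2/(s-9)^3} = t^2·e^(9t), and L⁻¹{6/(s-9)^3} = (6/2)·t^2·e^(9t) = 3·t^2·e^(9t)

Final answer: 3·t^2·e^(9t)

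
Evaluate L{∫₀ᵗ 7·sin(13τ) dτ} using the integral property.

L{∫₀ᵗ f(τ)dτ} = F(s)/s with F(s) = 91/(s² + 169), so the result is (91/(s² + 169))/s = 91/(s(s² + 169))

Final answer: 91/(s(s² + 169))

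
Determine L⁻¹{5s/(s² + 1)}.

This is the form c·s/(s² + a²) with a = 1, c = 5. L⁻¹ = 5·cos(t)

Final answer: 5·cos(t)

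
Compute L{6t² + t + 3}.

L{6t² + t + 3} = 6·2/s³ + 1/s² + 3/s = 12/s³ + 1/s² + 3/s

Final answer: 12/s³ + 1/s² + 3/s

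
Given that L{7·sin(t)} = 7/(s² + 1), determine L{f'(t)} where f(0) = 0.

L{f'(t)} = s·F(s) - f(0) = s·7/(s² + 1) - 0 = 7s/(s² + 1)

Final answer: 7s/(s² + 1)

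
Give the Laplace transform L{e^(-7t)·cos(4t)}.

L{e^(at)·cos(ωt)} = (s-a)/((s-a)² + ω²), so L{e^(-7t)·cos(4t)} = (s+7)/((s+7)² + 16)

Final answer: (s+7)/((s+7)² + 16)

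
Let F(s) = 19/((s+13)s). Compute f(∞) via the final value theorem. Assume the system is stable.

f(∞) = lim_{s→0} sF(s) = lim_{s→0} 19/(s+13) = 19/13

Final answer: 19/13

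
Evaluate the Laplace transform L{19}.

L{19} = 19 · L{1} = 19/s

Final answer: 19/s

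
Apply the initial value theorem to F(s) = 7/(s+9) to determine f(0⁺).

f(0⁺) = lim_{s→∞} s·7/(s+9) = lim_{s→∞} 7s/(s+9) = 7

Final answer: 7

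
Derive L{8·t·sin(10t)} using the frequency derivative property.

L{sin(10t)} = 10/(s² + 100). By L{t·f(t)} = -F'(s): -d/ds[10/(s² + 100)] = -(10)·(-2s)/(s² + 100)² = 20s/(s² + 100)². Then L{8·t·sin(10t)} = 8·20s/(s² + 100)² = 160s/(s² + 100)²

Final answer: 160s/(s² + 100)²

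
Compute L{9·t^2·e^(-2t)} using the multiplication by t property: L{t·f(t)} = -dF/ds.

Using L{t^n·e^(at)} = n!/(s-a)^(n+1), L{t^2·e^(-2t)} = 2/(s+2)^3, so L{9·t^2·e^(-2t)} = 9·2/(s+2)^3 = 18/(s+2)^3

Final answer: 18/(s+2)^3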